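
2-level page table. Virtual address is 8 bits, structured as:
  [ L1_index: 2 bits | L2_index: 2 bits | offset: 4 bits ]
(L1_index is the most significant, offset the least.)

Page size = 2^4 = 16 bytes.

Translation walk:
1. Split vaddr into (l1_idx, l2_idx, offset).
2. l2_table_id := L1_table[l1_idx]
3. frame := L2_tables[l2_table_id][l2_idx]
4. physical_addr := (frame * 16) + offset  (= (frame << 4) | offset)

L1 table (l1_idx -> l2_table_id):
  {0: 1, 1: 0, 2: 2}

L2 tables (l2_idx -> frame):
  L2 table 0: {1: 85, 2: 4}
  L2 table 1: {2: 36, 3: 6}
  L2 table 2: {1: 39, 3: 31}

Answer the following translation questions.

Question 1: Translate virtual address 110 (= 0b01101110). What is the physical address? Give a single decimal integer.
vaddr = 110 = 0b01101110
Split: l1_idx=1, l2_idx=2, offset=14
L1[1] = 0
L2[0][2] = 4
paddr = 4 * 16 + 14 = 78

Answer: 78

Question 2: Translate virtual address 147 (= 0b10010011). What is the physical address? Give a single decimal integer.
vaddr = 147 = 0b10010011
Split: l1_idx=2, l2_idx=1, offset=3
L1[2] = 2
L2[2][1] = 39
paddr = 39 * 16 + 3 = 627

Answer: 627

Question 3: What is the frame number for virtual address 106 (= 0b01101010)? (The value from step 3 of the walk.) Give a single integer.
Answer: 4

Derivation:
vaddr = 106: l1_idx=1, l2_idx=2
L1[1] = 0; L2[0][2] = 4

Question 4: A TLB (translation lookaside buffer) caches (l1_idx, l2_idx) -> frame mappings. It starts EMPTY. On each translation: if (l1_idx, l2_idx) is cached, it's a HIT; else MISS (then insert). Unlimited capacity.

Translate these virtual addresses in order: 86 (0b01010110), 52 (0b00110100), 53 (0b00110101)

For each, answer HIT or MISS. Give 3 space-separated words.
vaddr=86: (1,1) not in TLB -> MISS, insert
vaddr=52: (0,3) not in TLB -> MISS, insert
vaddr=53: (0,3) in TLB -> HIT

Answer: MISS MISS HIT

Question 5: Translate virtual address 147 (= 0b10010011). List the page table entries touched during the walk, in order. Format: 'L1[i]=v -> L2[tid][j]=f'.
vaddr = 147 = 0b10010011
Split: l1_idx=2, l2_idx=1, offset=3

Answer: L1[2]=2 -> L2[2][1]=39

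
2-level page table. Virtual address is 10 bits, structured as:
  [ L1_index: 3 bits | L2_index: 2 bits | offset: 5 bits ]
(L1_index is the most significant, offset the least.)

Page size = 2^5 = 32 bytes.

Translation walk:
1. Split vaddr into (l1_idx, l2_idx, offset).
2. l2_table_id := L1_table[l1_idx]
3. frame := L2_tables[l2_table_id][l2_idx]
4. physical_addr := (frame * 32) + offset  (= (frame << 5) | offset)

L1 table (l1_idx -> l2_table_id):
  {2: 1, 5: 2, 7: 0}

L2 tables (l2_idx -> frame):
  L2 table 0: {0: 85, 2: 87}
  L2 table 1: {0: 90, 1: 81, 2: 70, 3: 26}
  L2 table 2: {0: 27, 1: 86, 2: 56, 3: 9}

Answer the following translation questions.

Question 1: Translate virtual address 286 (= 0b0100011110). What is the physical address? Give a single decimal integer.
vaddr = 286 = 0b0100011110
Split: l1_idx=2, l2_idx=0, offset=30
L1[2] = 1
L2[1][0] = 90
paddr = 90 * 32 + 30 = 2910

Answer: 2910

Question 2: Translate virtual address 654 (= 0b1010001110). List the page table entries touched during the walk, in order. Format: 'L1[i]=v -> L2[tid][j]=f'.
vaddr = 654 = 0b1010001110
Split: l1_idx=5, l2_idx=0, offset=14

Answer: L1[5]=2 -> L2[2][0]=27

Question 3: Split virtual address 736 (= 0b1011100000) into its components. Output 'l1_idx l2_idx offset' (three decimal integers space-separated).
vaddr = 736 = 0b1011100000
  top 3 bits -> l1_idx = 5
  next 2 bits -> l2_idx = 3
  bottom 5 bits -> offset = 0

Answer: 5 3 0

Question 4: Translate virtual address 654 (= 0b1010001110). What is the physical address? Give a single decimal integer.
Answer: 878

Derivation:
vaddr = 654 = 0b1010001110
Split: l1_idx=5, l2_idx=0, offset=14
L1[5] = 2
L2[2][0] = 27
paddr = 27 * 32 + 14 = 878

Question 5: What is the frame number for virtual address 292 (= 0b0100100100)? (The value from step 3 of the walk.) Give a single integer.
Answer: 81

Derivation:
vaddr = 292: l1_idx=2, l2_idx=1
L1[2] = 1; L2[1][1] = 81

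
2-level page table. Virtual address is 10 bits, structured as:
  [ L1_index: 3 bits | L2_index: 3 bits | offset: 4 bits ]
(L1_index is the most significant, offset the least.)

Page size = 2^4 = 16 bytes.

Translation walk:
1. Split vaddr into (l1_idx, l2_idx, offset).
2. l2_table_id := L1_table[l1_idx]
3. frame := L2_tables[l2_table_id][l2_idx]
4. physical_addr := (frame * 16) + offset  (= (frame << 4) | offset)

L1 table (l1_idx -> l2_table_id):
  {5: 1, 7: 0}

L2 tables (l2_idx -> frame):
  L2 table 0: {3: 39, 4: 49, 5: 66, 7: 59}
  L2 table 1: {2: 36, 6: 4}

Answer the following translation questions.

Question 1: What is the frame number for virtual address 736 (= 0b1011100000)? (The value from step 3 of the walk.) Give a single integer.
Answer: 4

Derivation:
vaddr = 736: l1_idx=5, l2_idx=6
L1[5] = 1; L2[1][6] = 4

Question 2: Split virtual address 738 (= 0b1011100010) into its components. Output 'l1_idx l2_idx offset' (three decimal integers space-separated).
Answer: 5 6 2

Derivation:
vaddr = 738 = 0b1011100010
  top 3 bits -> l1_idx = 5
  next 3 bits -> l2_idx = 6
  bottom 4 bits -> offset = 2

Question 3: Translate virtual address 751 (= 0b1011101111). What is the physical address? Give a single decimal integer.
Answer: 79

Derivation:
vaddr = 751 = 0b1011101111
Split: l1_idx=5, l2_idx=6, offset=15
L1[5] = 1
L2[1][6] = 4
paddr = 4 * 16 + 15 = 79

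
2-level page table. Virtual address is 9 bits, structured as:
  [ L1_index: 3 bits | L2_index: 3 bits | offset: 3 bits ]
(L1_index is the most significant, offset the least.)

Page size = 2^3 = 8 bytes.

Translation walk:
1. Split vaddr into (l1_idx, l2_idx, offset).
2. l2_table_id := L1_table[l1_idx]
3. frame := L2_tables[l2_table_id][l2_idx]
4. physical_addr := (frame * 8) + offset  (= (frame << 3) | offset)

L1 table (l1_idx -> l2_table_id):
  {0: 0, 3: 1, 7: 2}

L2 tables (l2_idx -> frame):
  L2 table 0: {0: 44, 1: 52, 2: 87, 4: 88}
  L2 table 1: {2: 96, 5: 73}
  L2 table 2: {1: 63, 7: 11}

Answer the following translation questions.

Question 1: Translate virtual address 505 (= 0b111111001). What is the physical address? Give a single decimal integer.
Answer: 89

Derivation:
vaddr = 505 = 0b111111001
Split: l1_idx=7, l2_idx=7, offset=1
L1[7] = 2
L2[2][7] = 11
paddr = 11 * 8 + 1 = 89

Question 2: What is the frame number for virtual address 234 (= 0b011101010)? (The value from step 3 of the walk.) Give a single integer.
vaddr = 234: l1_idx=3, l2_idx=5
L1[3] = 1; L2[1][5] = 73

Answer: 73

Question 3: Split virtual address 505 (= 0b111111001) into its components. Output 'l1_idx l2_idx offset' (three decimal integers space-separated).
Answer: 7 7 1

Derivation:
vaddr = 505 = 0b111111001
  top 3 bits -> l1_idx = 7
  next 3 bits -> l2_idx = 7
  bottom 3 bits -> offset = 1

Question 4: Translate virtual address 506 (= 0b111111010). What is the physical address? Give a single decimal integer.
Answer: 90

Derivation:
vaddr = 506 = 0b111111010
Split: l1_idx=7, l2_idx=7, offset=2
L1[7] = 2
L2[2][7] = 11
paddr = 11 * 8 + 2 = 90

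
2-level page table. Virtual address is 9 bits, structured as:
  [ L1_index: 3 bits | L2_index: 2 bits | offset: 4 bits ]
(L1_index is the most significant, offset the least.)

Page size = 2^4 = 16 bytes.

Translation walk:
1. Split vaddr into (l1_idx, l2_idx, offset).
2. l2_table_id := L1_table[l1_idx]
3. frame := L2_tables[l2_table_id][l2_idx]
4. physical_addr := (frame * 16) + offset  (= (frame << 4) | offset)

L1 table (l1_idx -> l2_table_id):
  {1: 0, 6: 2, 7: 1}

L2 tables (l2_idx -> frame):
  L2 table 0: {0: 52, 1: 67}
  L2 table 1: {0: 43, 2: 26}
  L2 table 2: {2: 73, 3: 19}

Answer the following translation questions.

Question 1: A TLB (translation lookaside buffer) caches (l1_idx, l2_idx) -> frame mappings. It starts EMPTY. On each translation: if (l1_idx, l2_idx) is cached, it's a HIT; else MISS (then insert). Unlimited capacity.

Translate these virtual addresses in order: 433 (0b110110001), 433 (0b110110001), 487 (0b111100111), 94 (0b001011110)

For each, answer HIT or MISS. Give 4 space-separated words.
vaddr=433: (6,3) not in TLB -> MISS, insert
vaddr=433: (6,3) in TLB -> HIT
vaddr=487: (7,2) not in TLB -> MISS, insert
vaddr=94: (1,1) not in TLB -> MISS, insert

Answer: MISS HIT MISS MISS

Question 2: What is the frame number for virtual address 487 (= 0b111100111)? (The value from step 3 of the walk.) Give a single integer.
Answer: 26

Derivation:
vaddr = 487: l1_idx=7, l2_idx=2
L1[7] = 1; L2[1][2] = 26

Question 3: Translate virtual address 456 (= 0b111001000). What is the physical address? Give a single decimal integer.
vaddr = 456 = 0b111001000
Split: l1_idx=7, l2_idx=0, offset=8
L1[7] = 1
L2[1][0] = 43
paddr = 43 * 16 + 8 = 696

Answer: 696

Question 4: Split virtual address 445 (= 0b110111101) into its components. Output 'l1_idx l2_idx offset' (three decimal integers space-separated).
Answer: 6 3 13

Derivation:
vaddr = 445 = 0b110111101
  top 3 bits -> l1_idx = 6
  next 2 bits -> l2_idx = 3
  bottom 4 bits -> offset = 13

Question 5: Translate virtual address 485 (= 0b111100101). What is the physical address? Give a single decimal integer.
vaddr = 485 = 0b111100101
Split: l1_idx=7, l2_idx=2, offset=5
L1[7] = 1
L2[1][2] = 26
paddr = 26 * 16 + 5 = 421

Answer: 421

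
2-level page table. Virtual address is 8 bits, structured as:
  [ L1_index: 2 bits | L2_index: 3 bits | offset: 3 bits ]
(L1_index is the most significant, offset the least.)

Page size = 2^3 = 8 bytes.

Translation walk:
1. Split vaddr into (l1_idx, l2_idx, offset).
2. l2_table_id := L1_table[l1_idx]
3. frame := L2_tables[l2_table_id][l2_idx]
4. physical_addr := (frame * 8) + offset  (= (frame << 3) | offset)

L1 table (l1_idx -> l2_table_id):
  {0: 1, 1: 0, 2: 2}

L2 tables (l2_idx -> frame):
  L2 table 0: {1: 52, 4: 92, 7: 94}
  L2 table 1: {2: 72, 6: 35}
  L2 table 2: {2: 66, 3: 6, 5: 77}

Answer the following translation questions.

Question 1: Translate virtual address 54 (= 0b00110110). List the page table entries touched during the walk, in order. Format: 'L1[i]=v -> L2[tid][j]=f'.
vaddr = 54 = 0b00110110
Split: l1_idx=0, l2_idx=6, offset=6

Answer: L1[0]=1 -> L2[1][6]=35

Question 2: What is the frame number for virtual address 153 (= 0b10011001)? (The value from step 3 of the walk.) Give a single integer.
vaddr = 153: l1_idx=2, l2_idx=3
L1[2] = 2; L2[2][3] = 6

Answer: 6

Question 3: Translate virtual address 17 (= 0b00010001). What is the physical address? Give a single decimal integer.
Answer: 577

Derivation:
vaddr = 17 = 0b00010001
Split: l1_idx=0, l2_idx=2, offset=1
L1[0] = 1
L2[1][2] = 72
paddr = 72 * 8 + 1 = 577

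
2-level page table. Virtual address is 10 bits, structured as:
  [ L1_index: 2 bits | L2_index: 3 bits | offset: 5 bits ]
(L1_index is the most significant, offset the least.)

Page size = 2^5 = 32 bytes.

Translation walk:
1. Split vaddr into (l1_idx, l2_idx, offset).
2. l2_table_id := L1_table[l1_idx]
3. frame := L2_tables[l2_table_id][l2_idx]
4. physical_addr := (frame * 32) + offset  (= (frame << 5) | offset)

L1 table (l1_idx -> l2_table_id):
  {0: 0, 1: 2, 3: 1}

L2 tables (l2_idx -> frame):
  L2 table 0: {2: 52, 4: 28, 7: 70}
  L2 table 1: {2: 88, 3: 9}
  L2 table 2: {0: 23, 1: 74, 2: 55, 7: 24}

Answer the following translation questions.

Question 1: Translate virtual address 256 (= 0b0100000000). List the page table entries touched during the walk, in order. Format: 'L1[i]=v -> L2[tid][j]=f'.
Answer: L1[1]=2 -> L2[2][0]=23

Derivation:
vaddr = 256 = 0b0100000000
Split: l1_idx=1, l2_idx=0, offset=0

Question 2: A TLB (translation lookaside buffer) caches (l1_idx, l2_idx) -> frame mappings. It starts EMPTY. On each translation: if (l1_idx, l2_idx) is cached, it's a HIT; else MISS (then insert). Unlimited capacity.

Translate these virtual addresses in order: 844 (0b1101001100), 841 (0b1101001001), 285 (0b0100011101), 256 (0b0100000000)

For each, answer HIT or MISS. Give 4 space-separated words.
vaddr=844: (3,2) not in TLB -> MISS, insert
vaddr=841: (3,2) in TLB -> HIT
vaddr=285: (1,0) not in TLB -> MISS, insert
vaddr=256: (1,0) in TLB -> HIT

Answer: MISS HIT MISS HIT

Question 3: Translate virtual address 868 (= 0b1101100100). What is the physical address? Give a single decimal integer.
Answer: 292

Derivation:
vaddr = 868 = 0b1101100100
Split: l1_idx=3, l2_idx=3, offset=4
L1[3] = 1
L2[1][3] = 9
paddr = 9 * 32 + 4 = 292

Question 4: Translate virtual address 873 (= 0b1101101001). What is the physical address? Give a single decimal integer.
vaddr = 873 = 0b1101101001
Split: l1_idx=3, l2_idx=3, offset=9
L1[3] = 1
L2[1][3] = 9
paddr = 9 * 32 + 9 = 297

Answer: 297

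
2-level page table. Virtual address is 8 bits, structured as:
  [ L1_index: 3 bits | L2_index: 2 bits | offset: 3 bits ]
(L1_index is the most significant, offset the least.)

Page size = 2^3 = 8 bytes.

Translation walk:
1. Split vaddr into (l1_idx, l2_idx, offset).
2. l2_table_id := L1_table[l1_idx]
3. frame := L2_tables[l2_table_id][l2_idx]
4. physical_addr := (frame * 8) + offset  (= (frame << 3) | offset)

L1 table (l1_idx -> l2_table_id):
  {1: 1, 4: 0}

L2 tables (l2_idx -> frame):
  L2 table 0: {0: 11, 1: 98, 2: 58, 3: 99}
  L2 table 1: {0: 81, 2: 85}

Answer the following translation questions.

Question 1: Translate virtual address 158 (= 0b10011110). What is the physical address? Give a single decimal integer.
Answer: 798

Derivation:
vaddr = 158 = 0b10011110
Split: l1_idx=4, l2_idx=3, offset=6
L1[4] = 0
L2[0][3] = 99
paddr = 99 * 8 + 6 = 798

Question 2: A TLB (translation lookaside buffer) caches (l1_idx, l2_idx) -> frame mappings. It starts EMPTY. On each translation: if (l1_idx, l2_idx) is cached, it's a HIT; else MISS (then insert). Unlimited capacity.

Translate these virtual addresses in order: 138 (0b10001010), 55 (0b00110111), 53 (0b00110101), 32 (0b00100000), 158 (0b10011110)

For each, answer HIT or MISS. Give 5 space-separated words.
Answer: MISS MISS HIT MISS MISS

Derivation:
vaddr=138: (4,1) not in TLB -> MISS, insert
vaddr=55: (1,2) not in TLB -> MISS, insert
vaddr=53: (1,2) in TLB -> HIT
vaddr=32: (1,0) not in TLB -> MISS, insert
vaddr=158: (4,3) not in TLB -> MISS, insert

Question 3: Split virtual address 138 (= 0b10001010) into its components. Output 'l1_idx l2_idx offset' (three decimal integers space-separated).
vaddr = 138 = 0b10001010
  top 3 bits -> l1_idx = 4
  next 2 bits -> l2_idx = 1
  bottom 3 bits -> offset = 2

Answer: 4 1 2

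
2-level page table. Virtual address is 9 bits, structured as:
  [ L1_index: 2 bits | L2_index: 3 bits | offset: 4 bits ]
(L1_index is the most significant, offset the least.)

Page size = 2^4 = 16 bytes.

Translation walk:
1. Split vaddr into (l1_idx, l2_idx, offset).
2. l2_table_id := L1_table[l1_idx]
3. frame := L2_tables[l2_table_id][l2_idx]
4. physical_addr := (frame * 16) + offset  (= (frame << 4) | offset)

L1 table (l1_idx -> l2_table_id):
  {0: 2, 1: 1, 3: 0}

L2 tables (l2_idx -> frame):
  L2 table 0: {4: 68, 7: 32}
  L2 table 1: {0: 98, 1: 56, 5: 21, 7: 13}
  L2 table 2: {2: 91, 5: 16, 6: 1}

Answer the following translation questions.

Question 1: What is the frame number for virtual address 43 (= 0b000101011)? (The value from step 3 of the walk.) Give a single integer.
vaddr = 43: l1_idx=0, l2_idx=2
L1[0] = 2; L2[2][2] = 91

Answer: 91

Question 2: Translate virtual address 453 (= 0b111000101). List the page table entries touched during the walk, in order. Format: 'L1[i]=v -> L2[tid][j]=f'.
vaddr = 453 = 0b111000101
Split: l1_idx=3, l2_idx=4, offset=5

Answer: L1[3]=0 -> L2[0][4]=68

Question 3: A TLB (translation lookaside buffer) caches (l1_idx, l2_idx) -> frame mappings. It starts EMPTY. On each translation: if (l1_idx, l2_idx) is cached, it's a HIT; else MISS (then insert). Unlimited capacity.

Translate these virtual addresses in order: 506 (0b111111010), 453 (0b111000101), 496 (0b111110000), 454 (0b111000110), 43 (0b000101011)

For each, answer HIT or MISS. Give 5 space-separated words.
Answer: MISS MISS HIT HIT MISS

Derivation:
vaddr=506: (3,7) not in TLB -> MISS, insert
vaddr=453: (3,4) not in TLB -> MISS, insert
vaddr=496: (3,7) in TLB -> HIT
vaddr=454: (3,4) in TLB -> HIT
vaddr=43: (0,2) not in TLB -> MISS, insert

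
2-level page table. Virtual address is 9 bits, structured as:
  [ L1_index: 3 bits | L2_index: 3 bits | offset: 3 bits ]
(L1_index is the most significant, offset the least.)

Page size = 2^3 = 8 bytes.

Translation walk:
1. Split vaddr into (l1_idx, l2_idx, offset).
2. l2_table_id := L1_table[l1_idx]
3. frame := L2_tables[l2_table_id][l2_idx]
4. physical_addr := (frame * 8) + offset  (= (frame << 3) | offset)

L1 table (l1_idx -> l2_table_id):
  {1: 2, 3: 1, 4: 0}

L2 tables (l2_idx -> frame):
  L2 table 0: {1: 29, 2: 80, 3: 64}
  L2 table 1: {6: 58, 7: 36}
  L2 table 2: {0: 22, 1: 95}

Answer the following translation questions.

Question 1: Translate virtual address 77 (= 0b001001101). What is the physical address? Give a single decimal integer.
Answer: 765

Derivation:
vaddr = 77 = 0b001001101
Split: l1_idx=1, l2_idx=1, offset=5
L1[1] = 2
L2[2][1] = 95
paddr = 95 * 8 + 5 = 765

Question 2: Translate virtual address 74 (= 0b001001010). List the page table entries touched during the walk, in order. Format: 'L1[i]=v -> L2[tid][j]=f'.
Answer: L1[1]=2 -> L2[2][1]=95

Derivation:
vaddr = 74 = 0b001001010
Split: l1_idx=1, l2_idx=1, offset=2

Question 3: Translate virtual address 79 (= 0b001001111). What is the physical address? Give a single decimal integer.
Answer: 767

Derivation:
vaddr = 79 = 0b001001111
Split: l1_idx=1, l2_idx=1, offset=7
L1[1] = 2
L2[2][1] = 95
paddr = 95 * 8 + 7 = 767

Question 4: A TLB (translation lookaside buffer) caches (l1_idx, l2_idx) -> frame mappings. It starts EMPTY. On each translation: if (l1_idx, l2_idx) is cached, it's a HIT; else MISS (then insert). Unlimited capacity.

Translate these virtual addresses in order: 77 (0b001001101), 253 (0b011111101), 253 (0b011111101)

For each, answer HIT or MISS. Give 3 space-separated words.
Answer: MISS MISS HIT

Derivation:
vaddr=77: (1,1) not in TLB -> MISS, insert
vaddr=253: (3,7) not in TLB -> MISS, insert
vaddr=253: (3,7) in TLB -> HIT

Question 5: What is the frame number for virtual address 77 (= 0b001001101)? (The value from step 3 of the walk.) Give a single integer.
vaddr = 77: l1_idx=1, l2_idx=1
L1[1] = 2; L2[2][1] = 95

Answer: 95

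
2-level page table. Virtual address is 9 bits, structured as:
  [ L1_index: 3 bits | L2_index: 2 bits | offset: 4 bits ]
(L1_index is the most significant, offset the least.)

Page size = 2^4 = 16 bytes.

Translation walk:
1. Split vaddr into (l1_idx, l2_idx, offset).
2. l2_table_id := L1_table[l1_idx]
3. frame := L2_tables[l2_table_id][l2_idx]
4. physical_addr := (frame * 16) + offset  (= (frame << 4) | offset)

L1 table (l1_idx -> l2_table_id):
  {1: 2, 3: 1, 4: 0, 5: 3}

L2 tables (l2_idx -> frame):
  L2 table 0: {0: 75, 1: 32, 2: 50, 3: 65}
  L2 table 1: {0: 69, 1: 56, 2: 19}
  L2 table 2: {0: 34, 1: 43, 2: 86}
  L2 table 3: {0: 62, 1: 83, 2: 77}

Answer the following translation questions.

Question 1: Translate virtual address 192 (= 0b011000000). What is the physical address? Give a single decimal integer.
Answer: 1104

Derivation:
vaddr = 192 = 0b011000000
Split: l1_idx=3, l2_idx=0, offset=0
L1[3] = 1
L2[1][0] = 69
paddr = 69 * 16 + 0 = 1104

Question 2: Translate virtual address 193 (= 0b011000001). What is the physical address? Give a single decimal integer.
vaddr = 193 = 0b011000001
Split: l1_idx=3, l2_idx=0, offset=1
L1[3] = 1
L2[1][0] = 69
paddr = 69 * 16 + 1 = 1105

Answer: 1105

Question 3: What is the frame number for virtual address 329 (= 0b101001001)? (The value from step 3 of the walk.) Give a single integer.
vaddr = 329: l1_idx=5, l2_idx=0
L1[5] = 3; L2[3][0] = 62

Answer: 62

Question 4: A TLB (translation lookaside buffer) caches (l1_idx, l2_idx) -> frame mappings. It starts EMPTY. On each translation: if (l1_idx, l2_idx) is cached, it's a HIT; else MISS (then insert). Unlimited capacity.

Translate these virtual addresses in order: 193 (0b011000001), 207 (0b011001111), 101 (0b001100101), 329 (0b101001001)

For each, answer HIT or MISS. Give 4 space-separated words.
vaddr=193: (3,0) not in TLB -> MISS, insert
vaddr=207: (3,0) in TLB -> HIT
vaddr=101: (1,2) not in TLB -> MISS, insert
vaddr=329: (5,0) not in TLB -> MISS, insert

Answer: MISS HIT MISS MISS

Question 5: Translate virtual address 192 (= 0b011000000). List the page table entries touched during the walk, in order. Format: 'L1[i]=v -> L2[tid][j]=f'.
vaddr = 192 = 0b011000000
Split: l1_idx=3, l2_idx=0, offset=0

Answer: L1[3]=1 -> L2[1][0]=69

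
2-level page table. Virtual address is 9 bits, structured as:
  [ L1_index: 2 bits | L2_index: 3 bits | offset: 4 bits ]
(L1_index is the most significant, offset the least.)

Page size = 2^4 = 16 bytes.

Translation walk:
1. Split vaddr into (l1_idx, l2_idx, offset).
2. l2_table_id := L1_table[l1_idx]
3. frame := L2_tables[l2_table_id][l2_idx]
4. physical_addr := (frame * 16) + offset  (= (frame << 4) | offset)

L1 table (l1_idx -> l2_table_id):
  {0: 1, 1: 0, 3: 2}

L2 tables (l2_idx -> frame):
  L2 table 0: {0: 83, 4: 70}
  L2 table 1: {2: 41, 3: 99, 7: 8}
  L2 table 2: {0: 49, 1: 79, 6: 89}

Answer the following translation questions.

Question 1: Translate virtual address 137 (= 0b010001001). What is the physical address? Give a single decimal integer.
vaddr = 137 = 0b010001001
Split: l1_idx=1, l2_idx=0, offset=9
L1[1] = 0
L2[0][0] = 83
paddr = 83 * 16 + 9 = 1337

Answer: 1337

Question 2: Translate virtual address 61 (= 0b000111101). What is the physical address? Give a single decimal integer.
vaddr = 61 = 0b000111101
Split: l1_idx=0, l2_idx=3, offset=13
L1[0] = 1
L2[1][3] = 99
paddr = 99 * 16 + 13 = 1597

Answer: 1597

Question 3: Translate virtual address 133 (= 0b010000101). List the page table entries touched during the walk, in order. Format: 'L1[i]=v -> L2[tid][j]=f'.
vaddr = 133 = 0b010000101
Split: l1_idx=1, l2_idx=0, offset=5

Answer: L1[1]=0 -> L2[0][0]=83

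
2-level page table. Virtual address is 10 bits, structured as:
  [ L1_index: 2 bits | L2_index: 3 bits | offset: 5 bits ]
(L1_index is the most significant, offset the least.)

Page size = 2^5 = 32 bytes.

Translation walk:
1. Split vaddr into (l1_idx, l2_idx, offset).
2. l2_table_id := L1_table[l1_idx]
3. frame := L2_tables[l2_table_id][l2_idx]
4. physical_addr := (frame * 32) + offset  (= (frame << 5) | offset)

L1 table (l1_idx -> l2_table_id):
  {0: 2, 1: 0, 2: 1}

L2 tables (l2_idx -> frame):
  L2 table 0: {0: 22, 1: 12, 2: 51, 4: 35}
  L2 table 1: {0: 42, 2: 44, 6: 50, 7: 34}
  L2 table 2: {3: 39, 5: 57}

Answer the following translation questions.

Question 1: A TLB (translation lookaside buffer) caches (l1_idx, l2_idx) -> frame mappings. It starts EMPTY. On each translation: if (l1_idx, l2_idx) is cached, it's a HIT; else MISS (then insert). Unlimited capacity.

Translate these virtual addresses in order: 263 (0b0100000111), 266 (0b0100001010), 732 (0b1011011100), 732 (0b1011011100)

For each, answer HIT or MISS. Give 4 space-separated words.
Answer: MISS HIT MISS HIT

Derivation:
vaddr=263: (1,0) not in TLB -> MISS, insert
vaddr=266: (1,0) in TLB -> HIT
vaddr=732: (2,6) not in TLB -> MISS, insert
vaddr=732: (2,6) in TLB -> HIT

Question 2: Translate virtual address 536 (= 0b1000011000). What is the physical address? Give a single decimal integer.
Answer: 1368

Derivation:
vaddr = 536 = 0b1000011000
Split: l1_idx=2, l2_idx=0, offset=24
L1[2] = 1
L2[1][0] = 42
paddr = 42 * 32 + 24 = 1368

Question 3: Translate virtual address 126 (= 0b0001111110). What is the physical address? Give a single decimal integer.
vaddr = 126 = 0b0001111110
Split: l1_idx=0, l2_idx=3, offset=30
L1[0] = 2
L2[2][3] = 39
paddr = 39 * 32 + 30 = 1278

Answer: 1278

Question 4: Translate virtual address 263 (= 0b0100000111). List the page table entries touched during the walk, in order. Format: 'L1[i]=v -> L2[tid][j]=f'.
vaddr = 263 = 0b0100000111
Split: l1_idx=1, l2_idx=0, offset=7

Answer: L1[1]=0 -> L2[0][0]=22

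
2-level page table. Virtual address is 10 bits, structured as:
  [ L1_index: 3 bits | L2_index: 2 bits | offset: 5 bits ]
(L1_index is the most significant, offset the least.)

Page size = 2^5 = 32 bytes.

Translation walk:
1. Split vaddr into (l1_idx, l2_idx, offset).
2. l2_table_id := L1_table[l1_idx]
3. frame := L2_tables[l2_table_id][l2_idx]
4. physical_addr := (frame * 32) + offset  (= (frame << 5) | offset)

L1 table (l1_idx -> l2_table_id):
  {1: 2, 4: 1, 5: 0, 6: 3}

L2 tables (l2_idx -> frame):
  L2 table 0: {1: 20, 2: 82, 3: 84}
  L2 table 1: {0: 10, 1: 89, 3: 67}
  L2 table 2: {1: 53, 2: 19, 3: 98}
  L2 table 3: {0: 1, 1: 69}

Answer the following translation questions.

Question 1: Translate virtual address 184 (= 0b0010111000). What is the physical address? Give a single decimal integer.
Answer: 1720

Derivation:
vaddr = 184 = 0b0010111000
Split: l1_idx=1, l2_idx=1, offset=24
L1[1] = 2
L2[2][1] = 53
paddr = 53 * 32 + 24 = 1720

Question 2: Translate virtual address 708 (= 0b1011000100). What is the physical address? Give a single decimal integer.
Answer: 2628

Derivation:
vaddr = 708 = 0b1011000100
Split: l1_idx=5, l2_idx=2, offset=4
L1[5] = 0
L2[0][2] = 82
paddr = 82 * 32 + 4 = 2628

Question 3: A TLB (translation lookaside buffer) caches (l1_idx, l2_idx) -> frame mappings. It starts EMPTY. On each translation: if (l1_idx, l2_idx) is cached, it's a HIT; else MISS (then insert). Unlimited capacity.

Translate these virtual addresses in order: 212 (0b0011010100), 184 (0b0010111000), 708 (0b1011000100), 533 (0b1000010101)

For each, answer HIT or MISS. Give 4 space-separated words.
Answer: MISS MISS MISS MISS

Derivation:
vaddr=212: (1,2) not in TLB -> MISS, insert
vaddr=184: (1,1) not in TLB -> MISS, insert
vaddr=708: (5,2) not in TLB -> MISS, insert
vaddr=533: (4,0) not in TLB -> MISS, insert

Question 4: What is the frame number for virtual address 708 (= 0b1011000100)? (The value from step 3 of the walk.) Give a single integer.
vaddr = 708: l1_idx=5, l2_idx=2
L1[5] = 0; L2[0][2] = 82

Answer: 82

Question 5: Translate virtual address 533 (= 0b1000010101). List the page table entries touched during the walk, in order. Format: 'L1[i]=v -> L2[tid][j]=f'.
Answer: L1[4]=1 -> L2[1][0]=10

Derivation:
vaddr = 533 = 0b1000010101
Split: l1_idx=4, l2_idx=0, offset=21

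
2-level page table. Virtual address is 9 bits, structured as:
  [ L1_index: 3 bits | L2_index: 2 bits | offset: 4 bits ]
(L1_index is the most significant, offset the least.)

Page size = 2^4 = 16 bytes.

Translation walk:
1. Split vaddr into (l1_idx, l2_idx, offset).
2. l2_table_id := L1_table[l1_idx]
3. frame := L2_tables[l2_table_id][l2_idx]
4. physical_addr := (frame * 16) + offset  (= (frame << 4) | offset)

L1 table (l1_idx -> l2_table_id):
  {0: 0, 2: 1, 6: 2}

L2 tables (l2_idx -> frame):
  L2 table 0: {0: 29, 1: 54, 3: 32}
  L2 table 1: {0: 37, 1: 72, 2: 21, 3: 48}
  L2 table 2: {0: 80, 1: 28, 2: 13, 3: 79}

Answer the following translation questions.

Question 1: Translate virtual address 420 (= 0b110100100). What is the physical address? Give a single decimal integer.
Answer: 212

Derivation:
vaddr = 420 = 0b110100100
Split: l1_idx=6, l2_idx=2, offset=4
L1[6] = 2
L2[2][2] = 13
paddr = 13 * 16 + 4 = 212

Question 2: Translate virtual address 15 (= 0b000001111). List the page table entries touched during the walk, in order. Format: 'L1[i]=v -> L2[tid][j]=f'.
Answer: L1[0]=0 -> L2[0][0]=29

Derivation:
vaddr = 15 = 0b000001111
Split: l1_idx=0, l2_idx=0, offset=15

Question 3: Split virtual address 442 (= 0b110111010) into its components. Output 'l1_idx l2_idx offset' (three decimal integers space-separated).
vaddr = 442 = 0b110111010
  top 3 bits -> l1_idx = 6
  next 2 bits -> l2_idx = 3
  bottom 4 bits -> offset = 10

Answer: 6 3 10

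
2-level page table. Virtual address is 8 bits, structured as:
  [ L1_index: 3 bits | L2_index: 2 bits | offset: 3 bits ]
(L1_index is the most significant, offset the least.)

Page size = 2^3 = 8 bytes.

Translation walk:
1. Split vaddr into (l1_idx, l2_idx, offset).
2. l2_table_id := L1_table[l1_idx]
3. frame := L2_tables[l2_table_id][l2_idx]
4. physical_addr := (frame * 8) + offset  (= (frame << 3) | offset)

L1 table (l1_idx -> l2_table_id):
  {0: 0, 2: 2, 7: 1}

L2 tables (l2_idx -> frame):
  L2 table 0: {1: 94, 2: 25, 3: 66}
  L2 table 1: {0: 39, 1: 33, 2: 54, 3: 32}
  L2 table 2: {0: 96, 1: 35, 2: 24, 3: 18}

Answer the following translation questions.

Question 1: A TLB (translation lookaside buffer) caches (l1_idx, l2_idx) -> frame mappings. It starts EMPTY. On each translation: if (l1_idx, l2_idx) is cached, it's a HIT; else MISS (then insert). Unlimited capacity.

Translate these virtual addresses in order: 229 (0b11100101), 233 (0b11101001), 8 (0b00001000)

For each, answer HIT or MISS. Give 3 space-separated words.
vaddr=229: (7,0) not in TLB -> MISS, insert
vaddr=233: (7,1) not in TLB -> MISS, insert
vaddr=8: (0,1) not in TLB -> MISS, insert

Answer: MISS MISS MISS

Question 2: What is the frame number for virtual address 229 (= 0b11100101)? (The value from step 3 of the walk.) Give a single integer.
Answer: 39

Derivation:
vaddr = 229: l1_idx=7, l2_idx=0
L1[7] = 1; L2[1][0] = 39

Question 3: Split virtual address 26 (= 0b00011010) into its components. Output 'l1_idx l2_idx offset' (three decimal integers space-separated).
vaddr = 26 = 0b00011010
  top 3 bits -> l1_idx = 0
  next 2 bits -> l2_idx = 3
  bottom 3 bits -> offset = 2

Answer: 0 3 2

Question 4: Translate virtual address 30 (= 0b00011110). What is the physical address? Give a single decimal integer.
Answer: 534

Derivation:
vaddr = 30 = 0b00011110
Split: l1_idx=0, l2_idx=3, offset=6
L1[0] = 0
L2[0][3] = 66
paddr = 66 * 8 + 6 = 534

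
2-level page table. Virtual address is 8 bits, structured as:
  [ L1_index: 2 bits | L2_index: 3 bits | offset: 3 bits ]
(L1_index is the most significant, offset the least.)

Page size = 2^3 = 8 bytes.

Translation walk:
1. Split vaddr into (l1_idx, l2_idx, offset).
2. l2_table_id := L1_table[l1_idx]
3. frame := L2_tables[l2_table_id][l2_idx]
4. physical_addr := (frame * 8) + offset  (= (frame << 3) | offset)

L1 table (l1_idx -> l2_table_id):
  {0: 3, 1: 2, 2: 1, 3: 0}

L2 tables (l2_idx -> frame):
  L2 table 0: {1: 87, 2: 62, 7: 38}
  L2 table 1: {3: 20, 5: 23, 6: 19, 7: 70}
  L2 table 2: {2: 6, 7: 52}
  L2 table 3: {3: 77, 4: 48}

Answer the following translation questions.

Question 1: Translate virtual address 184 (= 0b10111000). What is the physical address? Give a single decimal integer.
Answer: 560

Derivation:
vaddr = 184 = 0b10111000
Split: l1_idx=2, l2_idx=7, offset=0
L1[2] = 1
L2[1][7] = 70
paddr = 70 * 8 + 0 = 560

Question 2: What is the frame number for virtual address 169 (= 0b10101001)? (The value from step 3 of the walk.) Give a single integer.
vaddr = 169: l1_idx=2, l2_idx=5
L1[2] = 1; L2[1][5] = 23

Answer: 23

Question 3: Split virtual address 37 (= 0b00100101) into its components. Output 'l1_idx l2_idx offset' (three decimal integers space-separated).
vaddr = 37 = 0b00100101
  top 2 bits -> l1_idx = 0
  next 3 bits -> l2_idx = 4
  bottom 3 bits -> offset = 5

Answer: 0 4 5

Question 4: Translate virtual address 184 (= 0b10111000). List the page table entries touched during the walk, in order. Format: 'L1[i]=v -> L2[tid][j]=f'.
vaddr = 184 = 0b10111000
Split: l1_idx=2, l2_idx=7, offset=0

Answer: L1[2]=1 -> L2[1][7]=70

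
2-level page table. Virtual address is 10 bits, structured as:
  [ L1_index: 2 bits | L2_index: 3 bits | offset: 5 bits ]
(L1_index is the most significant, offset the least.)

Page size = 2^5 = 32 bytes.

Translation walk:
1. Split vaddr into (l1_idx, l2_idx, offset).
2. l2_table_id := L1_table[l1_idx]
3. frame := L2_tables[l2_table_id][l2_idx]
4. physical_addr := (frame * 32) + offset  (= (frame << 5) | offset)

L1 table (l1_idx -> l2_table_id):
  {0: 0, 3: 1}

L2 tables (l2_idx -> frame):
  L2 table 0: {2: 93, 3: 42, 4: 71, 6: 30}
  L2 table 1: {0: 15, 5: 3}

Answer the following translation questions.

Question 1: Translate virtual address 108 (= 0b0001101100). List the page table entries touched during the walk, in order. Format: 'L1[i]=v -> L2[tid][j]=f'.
vaddr = 108 = 0b0001101100
Split: l1_idx=0, l2_idx=3, offset=12

Answer: L1[0]=0 -> L2[0][3]=42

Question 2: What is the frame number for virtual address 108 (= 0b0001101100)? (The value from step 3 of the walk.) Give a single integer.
Answer: 42

Derivation:
vaddr = 108: l1_idx=0, l2_idx=3
L1[0] = 0; L2[0][3] = 42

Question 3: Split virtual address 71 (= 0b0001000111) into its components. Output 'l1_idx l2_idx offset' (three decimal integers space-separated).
Answer: 0 2 7

Derivation:
vaddr = 71 = 0b0001000111
  top 2 bits -> l1_idx = 0
  next 3 bits -> l2_idx = 2
  bottom 5 bits -> offset = 7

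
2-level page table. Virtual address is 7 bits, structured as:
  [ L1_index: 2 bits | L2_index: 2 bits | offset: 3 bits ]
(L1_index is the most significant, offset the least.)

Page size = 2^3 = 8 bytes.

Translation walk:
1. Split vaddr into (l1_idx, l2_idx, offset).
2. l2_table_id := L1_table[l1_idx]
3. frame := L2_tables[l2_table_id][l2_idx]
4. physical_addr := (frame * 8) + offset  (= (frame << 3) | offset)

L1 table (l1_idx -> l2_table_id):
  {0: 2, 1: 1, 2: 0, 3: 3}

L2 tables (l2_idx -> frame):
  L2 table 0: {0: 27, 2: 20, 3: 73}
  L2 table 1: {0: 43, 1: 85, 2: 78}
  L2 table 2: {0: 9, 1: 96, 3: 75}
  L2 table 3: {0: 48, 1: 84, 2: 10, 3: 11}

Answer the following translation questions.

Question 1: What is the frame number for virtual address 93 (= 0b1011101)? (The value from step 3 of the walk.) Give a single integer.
vaddr = 93: l1_idx=2, l2_idx=3
L1[2] = 0; L2[0][3] = 73

Answer: 73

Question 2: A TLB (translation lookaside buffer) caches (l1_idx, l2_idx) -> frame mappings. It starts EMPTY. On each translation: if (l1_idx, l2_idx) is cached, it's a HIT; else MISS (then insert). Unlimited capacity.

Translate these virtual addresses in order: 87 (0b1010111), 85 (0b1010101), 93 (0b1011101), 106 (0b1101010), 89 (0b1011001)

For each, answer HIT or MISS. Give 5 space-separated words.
Answer: MISS HIT MISS MISS HIT

Derivation:
vaddr=87: (2,2) not in TLB -> MISS, insert
vaddr=85: (2,2) in TLB -> HIT
vaddr=93: (2,3) not in TLB -> MISS, insert
vaddr=106: (3,1) not in TLB -> MISS, insert
vaddr=89: (2,3) in TLB -> HIT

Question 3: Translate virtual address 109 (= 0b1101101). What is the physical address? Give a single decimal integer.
vaddr = 109 = 0b1101101
Split: l1_idx=3, l2_idx=1, offset=5
L1[3] = 3
L2[3][1] = 84
paddr = 84 * 8 + 5 = 677

Answer: 677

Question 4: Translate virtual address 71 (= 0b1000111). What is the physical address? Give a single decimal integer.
Answer: 223

Derivation:
vaddr = 71 = 0b1000111
Split: l1_idx=2, l2_idx=0, offset=7
L1[2] = 0
L2[0][0] = 27
paddr = 27 * 8 + 7 = 223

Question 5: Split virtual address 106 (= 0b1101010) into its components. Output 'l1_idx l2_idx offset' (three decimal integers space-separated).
vaddr = 106 = 0b1101010
  top 2 bits -> l1_idx = 3
  next 2 bits -> l2_idx = 1
  bottom 3 bits -> offset = 2

Answer: 3 1 2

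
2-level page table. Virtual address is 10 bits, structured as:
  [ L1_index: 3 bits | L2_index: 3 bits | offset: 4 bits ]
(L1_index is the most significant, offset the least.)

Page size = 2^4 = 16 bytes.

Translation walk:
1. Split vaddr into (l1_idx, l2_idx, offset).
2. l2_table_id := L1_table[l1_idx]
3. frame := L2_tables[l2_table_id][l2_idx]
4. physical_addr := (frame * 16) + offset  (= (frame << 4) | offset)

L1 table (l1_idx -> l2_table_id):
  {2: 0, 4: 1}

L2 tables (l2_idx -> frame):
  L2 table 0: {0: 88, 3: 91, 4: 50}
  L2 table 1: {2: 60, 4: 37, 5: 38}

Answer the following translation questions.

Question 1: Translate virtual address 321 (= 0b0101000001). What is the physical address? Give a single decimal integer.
vaddr = 321 = 0b0101000001
Split: l1_idx=2, l2_idx=4, offset=1
L1[2] = 0
L2[0][4] = 50
paddr = 50 * 16 + 1 = 801

Answer: 801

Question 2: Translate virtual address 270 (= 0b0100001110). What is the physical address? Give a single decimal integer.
vaddr = 270 = 0b0100001110
Split: l1_idx=2, l2_idx=0, offset=14
L1[2] = 0
L2[0][0] = 88
paddr = 88 * 16 + 14 = 1422

Answer: 1422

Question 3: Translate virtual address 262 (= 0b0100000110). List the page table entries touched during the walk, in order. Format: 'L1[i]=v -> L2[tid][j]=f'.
vaddr = 262 = 0b0100000110
Split: l1_idx=2, l2_idx=0, offset=6

Answer: L1[2]=0 -> L2[0][0]=88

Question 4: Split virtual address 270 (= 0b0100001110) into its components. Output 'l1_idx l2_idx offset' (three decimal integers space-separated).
Answer: 2 0 14

Derivation:
vaddr = 270 = 0b0100001110
  top 3 bits -> l1_idx = 2
  next 3 bits -> l2_idx = 0
  bottom 4 bits -> offset = 14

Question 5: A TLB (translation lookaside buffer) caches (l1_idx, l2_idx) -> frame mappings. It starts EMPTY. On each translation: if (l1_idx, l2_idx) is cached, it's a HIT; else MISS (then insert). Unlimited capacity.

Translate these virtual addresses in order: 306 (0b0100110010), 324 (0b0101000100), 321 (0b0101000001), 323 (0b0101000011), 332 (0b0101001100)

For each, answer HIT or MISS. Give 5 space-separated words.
vaddr=306: (2,3) not in TLB -> MISS, insert
vaddr=324: (2,4) not in TLB -> MISS, insert
vaddr=321: (2,4) in TLB -> HIT
vaddr=323: (2,4) in TLB -> HIT
vaddr=332: (2,4) in TLB -> HIT

Answer: MISS MISS HIT HIT HIT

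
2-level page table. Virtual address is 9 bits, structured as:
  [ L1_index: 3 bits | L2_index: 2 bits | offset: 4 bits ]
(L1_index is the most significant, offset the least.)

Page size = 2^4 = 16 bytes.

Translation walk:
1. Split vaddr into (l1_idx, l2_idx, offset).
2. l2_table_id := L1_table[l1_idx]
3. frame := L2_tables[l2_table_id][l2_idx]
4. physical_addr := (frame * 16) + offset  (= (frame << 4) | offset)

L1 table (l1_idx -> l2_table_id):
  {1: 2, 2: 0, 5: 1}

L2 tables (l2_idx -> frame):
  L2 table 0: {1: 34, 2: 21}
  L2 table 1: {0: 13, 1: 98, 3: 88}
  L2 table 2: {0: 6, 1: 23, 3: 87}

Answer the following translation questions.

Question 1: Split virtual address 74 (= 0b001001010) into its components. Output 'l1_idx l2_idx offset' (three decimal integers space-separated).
vaddr = 74 = 0b001001010
  top 3 bits -> l1_idx = 1
  next 2 bits -> l2_idx = 0
  bottom 4 bits -> offset = 10

Answer: 1 0 10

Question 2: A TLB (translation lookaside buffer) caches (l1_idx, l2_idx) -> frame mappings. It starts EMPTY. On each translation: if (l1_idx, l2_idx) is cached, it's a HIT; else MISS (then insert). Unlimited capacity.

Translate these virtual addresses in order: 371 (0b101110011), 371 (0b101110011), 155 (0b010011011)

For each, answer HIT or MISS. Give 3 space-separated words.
vaddr=371: (5,3) not in TLB -> MISS, insert
vaddr=371: (5,3) in TLB -> HIT
vaddr=155: (2,1) not in TLB -> MISS, insert

Answer: MISS HIT MISS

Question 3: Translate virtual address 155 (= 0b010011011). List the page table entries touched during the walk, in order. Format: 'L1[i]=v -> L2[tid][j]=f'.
Answer: L1[2]=0 -> L2[0][1]=34

Derivation:
vaddr = 155 = 0b010011011
Split: l1_idx=2, l2_idx=1, offset=11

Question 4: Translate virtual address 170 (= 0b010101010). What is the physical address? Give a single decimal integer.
Answer: 346

Derivation:
vaddr = 170 = 0b010101010
Split: l1_idx=2, l2_idx=2, offset=10
L1[2] = 0
L2[0][2] = 21
paddr = 21 * 16 + 10 = 346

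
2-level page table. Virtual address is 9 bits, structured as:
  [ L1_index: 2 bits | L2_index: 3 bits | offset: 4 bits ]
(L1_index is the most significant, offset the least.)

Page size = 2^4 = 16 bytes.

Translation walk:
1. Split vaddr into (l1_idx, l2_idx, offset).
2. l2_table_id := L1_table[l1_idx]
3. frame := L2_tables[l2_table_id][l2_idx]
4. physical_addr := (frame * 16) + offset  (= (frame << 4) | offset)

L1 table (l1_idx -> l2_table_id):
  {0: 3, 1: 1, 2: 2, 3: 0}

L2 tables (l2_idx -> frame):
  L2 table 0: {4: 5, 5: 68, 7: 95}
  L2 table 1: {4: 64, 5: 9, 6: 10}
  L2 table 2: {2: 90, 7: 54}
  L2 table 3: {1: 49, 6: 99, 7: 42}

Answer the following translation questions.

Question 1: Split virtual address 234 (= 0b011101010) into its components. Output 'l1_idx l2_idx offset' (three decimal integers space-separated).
vaddr = 234 = 0b011101010
  top 2 bits -> l1_idx = 1
  next 3 bits -> l2_idx = 6
  bottom 4 bits -> offset = 10

Answer: 1 6 10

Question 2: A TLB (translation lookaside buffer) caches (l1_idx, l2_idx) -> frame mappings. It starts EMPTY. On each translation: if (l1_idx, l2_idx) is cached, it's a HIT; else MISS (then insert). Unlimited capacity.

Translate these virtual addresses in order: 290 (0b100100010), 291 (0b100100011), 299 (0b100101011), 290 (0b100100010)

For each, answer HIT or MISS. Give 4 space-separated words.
Answer: MISS HIT HIT HIT

Derivation:
vaddr=290: (2,2) not in TLB -> MISS, insert
vaddr=291: (2,2) in TLB -> HIT
vaddr=299: (2,2) in TLB -> HIT
vaddr=290: (2,2) in TLB -> HIT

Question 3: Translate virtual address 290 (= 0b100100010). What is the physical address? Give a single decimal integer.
vaddr = 290 = 0b100100010
Split: l1_idx=2, l2_idx=2, offset=2
L1[2] = 2
L2[2][2] = 90
paddr = 90 * 16 + 2 = 1442

Answer: 1442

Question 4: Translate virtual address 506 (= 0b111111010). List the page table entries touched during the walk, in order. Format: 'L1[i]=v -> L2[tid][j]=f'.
vaddr = 506 = 0b111111010
Split: l1_idx=3, l2_idx=7, offset=10

Answer: L1[3]=0 -> L2[0][7]=95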